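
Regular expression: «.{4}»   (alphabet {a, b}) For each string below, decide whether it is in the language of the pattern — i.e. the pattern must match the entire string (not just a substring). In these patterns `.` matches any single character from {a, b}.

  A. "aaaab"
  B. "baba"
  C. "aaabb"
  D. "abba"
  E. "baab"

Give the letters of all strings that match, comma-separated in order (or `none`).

B, D, E

A → no match
B → match
C → no match
D → match
E → match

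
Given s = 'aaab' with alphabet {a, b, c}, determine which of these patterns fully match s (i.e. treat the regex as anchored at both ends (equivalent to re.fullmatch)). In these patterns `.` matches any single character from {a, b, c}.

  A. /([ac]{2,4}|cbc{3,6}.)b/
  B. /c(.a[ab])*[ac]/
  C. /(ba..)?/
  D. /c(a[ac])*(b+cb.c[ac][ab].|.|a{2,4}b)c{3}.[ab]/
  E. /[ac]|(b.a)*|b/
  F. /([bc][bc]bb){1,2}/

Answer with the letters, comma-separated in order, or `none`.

A

A → match
B → no match — must start with 'c'
C → no match
D → no match — must start with 'c'
E → no match
F → no match — must end with 'bb'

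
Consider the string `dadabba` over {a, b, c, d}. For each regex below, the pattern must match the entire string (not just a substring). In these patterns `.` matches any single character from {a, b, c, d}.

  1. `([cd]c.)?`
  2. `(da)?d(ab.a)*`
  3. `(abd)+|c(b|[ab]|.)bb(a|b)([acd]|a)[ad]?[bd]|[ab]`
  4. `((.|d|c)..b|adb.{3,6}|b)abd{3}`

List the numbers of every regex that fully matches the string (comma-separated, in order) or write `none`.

2

1 → no match
2 → match
3 → no match
4 → no match — must end with `d`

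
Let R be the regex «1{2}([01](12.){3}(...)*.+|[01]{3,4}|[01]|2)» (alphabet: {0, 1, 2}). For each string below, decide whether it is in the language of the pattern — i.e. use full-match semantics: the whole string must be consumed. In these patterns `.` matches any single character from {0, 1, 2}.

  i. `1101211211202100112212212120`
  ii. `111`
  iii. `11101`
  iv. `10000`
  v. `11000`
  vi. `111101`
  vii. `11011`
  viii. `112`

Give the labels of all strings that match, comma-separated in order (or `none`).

i → match
ii → match
iii → match
iv → no match
v → match
vi → match
vii → match
viii → match

i, ii, iii, v, vi, vii, viii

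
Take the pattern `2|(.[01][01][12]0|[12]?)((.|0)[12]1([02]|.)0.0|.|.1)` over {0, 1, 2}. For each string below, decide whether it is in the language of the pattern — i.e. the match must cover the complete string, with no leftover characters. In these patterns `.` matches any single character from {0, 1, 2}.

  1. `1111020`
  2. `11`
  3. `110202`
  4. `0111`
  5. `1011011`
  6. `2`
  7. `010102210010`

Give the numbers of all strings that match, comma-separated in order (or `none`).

1 → match
2 → match
3 → match
4 → no match
5 → match
6 → match
7 → match

1, 2, 3, 5, 6, 7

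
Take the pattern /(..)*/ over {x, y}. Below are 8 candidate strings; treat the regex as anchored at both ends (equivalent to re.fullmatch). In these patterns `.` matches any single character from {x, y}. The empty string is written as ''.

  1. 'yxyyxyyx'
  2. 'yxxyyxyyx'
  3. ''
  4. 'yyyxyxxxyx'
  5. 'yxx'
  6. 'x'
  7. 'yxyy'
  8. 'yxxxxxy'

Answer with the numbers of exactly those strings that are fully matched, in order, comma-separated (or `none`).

1 → match
2 → no match
3 → match
4 → match
5 → no match
6 → no match
7 → match
8 → no match

1, 3, 4, 7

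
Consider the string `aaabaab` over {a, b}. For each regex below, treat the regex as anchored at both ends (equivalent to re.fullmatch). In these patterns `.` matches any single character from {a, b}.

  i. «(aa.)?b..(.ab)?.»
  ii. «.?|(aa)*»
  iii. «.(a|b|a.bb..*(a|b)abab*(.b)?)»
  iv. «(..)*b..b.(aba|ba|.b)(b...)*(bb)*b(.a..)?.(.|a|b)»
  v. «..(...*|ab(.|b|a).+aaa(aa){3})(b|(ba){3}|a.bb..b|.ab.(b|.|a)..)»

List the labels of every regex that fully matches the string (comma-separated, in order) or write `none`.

i, v

i → match
ii → no match
iii → no match
iv → no match
v → match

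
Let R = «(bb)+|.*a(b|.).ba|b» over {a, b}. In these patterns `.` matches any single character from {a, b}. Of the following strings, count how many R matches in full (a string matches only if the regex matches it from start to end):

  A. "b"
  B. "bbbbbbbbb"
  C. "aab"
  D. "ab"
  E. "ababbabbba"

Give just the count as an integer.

A → match
B → no match
C → no match
D → no match
E → match
Total matched: 2

2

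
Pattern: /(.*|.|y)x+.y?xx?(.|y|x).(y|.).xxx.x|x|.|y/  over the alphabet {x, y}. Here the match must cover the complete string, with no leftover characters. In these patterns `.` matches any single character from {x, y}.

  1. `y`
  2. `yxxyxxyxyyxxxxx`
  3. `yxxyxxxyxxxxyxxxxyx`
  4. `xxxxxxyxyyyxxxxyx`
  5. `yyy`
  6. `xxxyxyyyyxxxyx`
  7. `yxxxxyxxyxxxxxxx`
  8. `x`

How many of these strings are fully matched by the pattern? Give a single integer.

7

1 → match
2 → match
3 → match
4 → match
5 → no match
6 → match
7 → match
8 → match
Total matched: 7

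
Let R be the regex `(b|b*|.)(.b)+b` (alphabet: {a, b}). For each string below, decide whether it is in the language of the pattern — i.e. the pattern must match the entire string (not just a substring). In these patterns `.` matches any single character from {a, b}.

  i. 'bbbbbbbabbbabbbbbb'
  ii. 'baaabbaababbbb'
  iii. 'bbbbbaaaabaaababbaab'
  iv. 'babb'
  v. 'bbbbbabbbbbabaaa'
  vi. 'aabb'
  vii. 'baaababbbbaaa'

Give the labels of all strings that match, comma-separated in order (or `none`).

i, iv, vi

i → match
ii → no match
iii → no match — must end with 'bb'
iv → match
v → no match — must end with 'bb'
vi → match
vii → no match — must end with 'bb'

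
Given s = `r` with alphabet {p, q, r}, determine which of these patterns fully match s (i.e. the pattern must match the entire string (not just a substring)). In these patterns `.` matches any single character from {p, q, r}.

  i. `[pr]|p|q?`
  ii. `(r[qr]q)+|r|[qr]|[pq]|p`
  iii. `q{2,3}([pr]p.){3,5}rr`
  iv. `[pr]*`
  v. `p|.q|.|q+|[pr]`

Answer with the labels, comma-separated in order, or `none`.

i, ii, iv, v

i → match
ii → match
iii → no match — must start with `q`
iv → match
v → match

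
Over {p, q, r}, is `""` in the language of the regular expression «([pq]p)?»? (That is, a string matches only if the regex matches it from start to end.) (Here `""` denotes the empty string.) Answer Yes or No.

Yes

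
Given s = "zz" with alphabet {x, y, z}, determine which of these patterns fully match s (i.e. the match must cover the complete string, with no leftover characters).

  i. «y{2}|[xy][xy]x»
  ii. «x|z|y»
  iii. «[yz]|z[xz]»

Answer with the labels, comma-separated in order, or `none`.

iii

i → no match
ii → no match
iii → match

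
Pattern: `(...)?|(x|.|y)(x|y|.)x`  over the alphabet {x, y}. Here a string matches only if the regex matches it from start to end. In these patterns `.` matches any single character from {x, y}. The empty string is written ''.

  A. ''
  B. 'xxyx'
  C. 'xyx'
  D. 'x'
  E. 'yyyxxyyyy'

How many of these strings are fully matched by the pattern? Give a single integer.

A → match
B → no match
C → match
D → no match
E → no match
Total matched: 2

2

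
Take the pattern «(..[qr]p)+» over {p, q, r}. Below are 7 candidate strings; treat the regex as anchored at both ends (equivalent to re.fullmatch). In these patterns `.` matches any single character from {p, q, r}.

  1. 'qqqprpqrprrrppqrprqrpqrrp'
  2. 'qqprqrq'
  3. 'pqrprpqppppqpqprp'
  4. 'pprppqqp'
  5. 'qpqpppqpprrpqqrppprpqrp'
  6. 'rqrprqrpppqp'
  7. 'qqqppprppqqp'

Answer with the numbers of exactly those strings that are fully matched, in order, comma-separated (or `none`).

1 → no match
2 → no match — must end with 'p'
3 → no match
4 → match
5 → no match
6 → match
7 → match

4, 6, 7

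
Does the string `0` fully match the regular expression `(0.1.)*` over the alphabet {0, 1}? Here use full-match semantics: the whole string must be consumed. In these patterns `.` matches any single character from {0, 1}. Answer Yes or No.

No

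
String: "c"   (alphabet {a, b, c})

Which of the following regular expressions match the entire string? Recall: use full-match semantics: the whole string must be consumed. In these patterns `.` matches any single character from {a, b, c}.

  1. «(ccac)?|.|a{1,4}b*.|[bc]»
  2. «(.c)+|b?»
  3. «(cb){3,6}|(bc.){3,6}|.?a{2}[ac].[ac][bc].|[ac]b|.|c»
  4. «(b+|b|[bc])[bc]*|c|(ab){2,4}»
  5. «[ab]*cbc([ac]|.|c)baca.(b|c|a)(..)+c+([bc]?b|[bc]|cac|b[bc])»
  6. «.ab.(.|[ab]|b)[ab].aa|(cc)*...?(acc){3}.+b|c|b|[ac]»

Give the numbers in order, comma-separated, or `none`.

1, 3, 4, 6

1 → match
2 → no match
3 → match
4 → match
5 → no match
6 → match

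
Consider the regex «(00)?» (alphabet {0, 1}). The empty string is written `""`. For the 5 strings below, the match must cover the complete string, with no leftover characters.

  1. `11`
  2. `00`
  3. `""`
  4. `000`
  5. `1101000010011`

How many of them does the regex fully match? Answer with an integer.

2

1. `11` → no match
2. `00` → match
3. `""` → match
4. `000` → no match
5 → no match
Total matched: 2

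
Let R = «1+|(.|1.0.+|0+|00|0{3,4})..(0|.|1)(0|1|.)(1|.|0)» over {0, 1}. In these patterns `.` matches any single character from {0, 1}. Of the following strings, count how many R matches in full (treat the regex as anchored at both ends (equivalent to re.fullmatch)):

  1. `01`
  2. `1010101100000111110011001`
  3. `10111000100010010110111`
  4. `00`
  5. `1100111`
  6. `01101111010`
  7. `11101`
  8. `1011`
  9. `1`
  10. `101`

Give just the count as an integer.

1. `01` → no match
2 → no match
3 → no match
4. `00` → no match
5. `1100111` → no match
6. `01101111010` → no match
7. `11101` → no match
8. `1011` → no match
9. `1` → match
10. `101` → no match
Total matched: 1

1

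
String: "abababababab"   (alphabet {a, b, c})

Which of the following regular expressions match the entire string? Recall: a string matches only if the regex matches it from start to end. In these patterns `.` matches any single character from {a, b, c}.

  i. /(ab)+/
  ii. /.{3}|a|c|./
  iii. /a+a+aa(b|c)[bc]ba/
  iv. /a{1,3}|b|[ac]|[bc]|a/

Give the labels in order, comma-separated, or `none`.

i

i → match
ii → no match
iii → no match — must end with "ba"
iv → no match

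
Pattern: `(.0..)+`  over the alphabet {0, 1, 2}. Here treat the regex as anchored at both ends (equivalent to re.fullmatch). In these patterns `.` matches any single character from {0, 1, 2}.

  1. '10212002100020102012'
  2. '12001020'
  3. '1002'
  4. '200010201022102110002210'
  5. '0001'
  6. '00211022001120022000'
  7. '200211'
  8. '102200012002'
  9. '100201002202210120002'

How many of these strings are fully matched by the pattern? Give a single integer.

1 → match
2 → no match
3 → match
4 → no match
5 → match
6 → match
7 → no match
8 → match
9 → no match
Total matched: 5

5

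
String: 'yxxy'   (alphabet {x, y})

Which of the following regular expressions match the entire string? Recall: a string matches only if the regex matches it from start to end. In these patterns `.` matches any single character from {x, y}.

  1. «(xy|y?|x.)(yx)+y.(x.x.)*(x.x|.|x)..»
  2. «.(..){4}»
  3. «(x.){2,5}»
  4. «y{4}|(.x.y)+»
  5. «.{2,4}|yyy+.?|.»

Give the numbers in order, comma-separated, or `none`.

1 → no match
2 → no match
3 → no match — must start with 'x'
4 → match
5 → match

4, 5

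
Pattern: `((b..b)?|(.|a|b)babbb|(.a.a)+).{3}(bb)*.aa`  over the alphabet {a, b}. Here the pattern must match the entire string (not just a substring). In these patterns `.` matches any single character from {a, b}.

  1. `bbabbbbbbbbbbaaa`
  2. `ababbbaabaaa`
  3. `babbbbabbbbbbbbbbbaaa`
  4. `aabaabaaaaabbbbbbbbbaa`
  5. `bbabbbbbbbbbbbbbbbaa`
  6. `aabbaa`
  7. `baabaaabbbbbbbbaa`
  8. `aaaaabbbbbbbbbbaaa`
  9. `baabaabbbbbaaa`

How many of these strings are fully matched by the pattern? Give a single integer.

6

1 → match
2 → match
3 → no match
4 → no match
5 → match
6 → match
7 → no match
8 → match
9 → match
Total matched: 6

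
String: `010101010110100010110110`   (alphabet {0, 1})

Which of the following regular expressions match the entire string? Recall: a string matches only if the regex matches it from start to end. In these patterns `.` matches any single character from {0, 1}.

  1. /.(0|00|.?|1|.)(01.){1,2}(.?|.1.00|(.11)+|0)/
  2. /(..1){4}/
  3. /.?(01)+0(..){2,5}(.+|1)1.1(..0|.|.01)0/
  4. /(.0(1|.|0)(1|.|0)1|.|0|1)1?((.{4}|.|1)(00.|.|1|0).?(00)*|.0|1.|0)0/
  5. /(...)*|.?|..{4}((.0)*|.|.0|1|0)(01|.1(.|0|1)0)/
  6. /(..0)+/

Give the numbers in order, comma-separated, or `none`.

3, 5

1 → no match
2 → no match — must end with `1`
3 → match
4 → no match
5 → match
6 → no match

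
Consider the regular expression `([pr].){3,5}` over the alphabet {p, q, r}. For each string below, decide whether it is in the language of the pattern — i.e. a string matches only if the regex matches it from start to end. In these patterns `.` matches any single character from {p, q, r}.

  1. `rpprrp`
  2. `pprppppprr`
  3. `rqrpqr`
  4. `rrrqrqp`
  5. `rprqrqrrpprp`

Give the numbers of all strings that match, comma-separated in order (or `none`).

1, 2

1 → match
2 → match
3 → no match
4 → no match
5 → no match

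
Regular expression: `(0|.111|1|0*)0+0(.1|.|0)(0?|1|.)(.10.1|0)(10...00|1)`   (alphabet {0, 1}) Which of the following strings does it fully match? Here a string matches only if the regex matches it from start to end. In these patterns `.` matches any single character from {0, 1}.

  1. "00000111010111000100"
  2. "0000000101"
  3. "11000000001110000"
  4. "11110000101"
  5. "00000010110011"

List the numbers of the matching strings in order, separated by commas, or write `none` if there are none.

1 → match
2 → match
3 → no match
4 → match
5 → match

1, 2, 4, 5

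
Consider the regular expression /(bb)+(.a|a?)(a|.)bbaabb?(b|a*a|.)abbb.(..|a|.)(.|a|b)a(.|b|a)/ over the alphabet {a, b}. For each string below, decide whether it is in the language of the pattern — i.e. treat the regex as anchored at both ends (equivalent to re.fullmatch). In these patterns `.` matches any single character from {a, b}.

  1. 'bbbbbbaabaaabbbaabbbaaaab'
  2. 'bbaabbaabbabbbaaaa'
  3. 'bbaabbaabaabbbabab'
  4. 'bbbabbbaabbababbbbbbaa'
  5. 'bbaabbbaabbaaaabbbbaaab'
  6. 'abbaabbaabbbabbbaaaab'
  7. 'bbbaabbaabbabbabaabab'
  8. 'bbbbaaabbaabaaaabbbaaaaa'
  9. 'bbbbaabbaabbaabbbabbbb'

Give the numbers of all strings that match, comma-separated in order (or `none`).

5, 8

1 → no match
2 → no match
3 → no match
4 → no match
5 → match
6 → no match — must start with 'bb'
7 → no match
8 → match
9 → no match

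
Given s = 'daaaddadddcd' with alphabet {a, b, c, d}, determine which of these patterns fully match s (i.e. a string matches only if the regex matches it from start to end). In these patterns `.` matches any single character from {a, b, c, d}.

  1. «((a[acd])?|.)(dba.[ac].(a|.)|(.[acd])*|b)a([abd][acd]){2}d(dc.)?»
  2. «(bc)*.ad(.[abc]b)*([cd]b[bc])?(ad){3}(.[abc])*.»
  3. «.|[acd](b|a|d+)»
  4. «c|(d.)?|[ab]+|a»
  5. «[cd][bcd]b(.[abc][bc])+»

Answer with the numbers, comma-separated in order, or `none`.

1 → match
2 → no match
3 → no match
4 → no match
5 → no match

1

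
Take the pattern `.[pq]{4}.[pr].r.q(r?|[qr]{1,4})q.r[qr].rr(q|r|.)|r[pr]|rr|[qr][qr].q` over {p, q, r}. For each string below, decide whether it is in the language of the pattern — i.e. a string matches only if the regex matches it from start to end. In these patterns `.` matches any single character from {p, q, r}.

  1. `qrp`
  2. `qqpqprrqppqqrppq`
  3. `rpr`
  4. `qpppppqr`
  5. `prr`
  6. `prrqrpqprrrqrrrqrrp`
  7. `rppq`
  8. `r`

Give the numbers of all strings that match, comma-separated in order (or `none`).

none

1 → no match
2 → no match
3 → no match
4 → no match
5 → no match
6 → no match
7 → no match
8 → no match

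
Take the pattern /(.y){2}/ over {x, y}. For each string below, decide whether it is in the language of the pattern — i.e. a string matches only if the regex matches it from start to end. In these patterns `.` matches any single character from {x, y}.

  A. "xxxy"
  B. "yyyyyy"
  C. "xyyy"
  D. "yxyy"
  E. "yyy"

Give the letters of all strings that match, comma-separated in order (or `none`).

A → no match
B → no match
C → match
D → no match
E → no match

C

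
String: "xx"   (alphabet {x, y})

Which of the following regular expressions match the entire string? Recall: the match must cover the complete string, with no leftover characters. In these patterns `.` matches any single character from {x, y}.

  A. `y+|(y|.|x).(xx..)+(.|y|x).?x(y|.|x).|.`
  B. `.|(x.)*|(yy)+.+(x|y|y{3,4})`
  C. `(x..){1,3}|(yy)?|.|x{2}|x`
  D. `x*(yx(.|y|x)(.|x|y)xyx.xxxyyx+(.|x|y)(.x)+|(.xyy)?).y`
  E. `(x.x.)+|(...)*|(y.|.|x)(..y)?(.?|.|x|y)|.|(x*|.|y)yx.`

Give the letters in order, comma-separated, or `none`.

B, C, E

A → no match
B → match
C → match
D → no match — must end with "y"
E → match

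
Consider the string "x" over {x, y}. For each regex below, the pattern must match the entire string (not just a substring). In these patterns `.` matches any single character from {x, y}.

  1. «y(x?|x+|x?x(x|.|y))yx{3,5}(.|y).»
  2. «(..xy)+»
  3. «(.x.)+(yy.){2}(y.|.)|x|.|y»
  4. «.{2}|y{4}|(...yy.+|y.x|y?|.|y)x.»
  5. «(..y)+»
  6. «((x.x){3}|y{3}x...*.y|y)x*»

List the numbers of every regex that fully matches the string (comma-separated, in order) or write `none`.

1 → no match — must start with "y"
2 → no match — must end with "xy"
3 → match
4 → no match
5 → no match — must end with "y"
6 → no match

3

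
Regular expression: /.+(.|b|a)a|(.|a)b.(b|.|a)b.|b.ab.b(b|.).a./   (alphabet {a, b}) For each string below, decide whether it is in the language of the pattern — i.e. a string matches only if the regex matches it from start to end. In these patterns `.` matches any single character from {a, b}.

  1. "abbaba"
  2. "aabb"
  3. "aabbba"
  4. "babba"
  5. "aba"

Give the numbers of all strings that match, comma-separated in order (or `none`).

1 → match
2 → no match
3 → match
4 → match
5 → match

1, 3, 4, 5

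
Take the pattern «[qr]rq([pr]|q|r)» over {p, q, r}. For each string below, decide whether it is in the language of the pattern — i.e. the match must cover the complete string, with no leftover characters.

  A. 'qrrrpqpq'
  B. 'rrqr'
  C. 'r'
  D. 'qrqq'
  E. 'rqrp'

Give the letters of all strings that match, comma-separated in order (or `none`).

B, D

A → no match
B → match
C → no match
D → match
E → no match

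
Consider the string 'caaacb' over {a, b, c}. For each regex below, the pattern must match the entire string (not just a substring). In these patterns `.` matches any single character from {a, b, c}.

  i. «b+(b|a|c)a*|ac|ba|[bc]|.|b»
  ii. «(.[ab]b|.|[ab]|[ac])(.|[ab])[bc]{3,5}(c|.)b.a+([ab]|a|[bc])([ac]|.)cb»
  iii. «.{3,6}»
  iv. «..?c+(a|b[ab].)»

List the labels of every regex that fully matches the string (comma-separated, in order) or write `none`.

i → no match
ii → no match
iii → match
iv → no match

iii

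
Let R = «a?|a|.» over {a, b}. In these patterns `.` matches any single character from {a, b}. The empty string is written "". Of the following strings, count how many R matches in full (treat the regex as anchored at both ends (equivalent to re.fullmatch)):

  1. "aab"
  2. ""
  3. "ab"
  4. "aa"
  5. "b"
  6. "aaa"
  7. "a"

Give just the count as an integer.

3

1 → no match
2 → match
3 → no match
4 → no match
5 → match
6 → no match
7 → match
Total matched: 3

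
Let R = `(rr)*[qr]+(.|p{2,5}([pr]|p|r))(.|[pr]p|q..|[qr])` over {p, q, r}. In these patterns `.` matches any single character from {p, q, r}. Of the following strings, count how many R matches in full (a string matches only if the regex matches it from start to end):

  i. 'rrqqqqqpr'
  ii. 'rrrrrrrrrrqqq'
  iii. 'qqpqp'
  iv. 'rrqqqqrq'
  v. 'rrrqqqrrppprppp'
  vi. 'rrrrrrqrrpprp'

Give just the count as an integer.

i → match
ii → match
iii → no match
iv → match
v → no match
vi → match
Total matched: 4

4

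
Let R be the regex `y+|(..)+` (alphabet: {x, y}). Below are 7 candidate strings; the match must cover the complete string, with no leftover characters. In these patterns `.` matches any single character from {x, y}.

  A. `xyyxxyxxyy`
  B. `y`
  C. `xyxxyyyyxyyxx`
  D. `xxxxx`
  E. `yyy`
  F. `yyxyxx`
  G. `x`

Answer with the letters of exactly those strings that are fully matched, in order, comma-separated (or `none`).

A, B, E, F

A. `xyyxxyxxyy` → match
B. `y` → match
C → no match
D. `xxxxx` → no match
E. `yyy` → match
F. `yyxyxx` → match
G. `x` → no match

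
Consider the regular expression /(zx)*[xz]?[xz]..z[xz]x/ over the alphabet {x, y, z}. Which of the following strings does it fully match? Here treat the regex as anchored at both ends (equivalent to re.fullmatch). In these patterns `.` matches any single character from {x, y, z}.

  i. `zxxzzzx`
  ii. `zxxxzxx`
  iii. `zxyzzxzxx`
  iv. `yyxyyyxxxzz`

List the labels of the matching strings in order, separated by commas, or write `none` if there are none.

i → match
ii → match
iii → no match
iv → no match — must end with `x`

i, ii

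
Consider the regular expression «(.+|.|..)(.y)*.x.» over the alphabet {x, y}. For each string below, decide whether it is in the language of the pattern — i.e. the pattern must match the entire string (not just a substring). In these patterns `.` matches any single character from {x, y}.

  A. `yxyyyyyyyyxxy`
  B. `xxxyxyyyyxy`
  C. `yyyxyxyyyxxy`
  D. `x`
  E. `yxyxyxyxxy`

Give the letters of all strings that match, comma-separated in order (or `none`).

A, B, C, E

A → match
B → match
C → match
D → no match
E → match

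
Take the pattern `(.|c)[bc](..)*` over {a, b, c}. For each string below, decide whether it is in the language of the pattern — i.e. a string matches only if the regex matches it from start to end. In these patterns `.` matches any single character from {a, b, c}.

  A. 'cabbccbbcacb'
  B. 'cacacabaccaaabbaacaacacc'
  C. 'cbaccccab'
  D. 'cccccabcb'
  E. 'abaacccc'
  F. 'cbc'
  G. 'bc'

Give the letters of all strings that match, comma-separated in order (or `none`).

E, G

A → no match
B → no match
C → no match
D → no match
E → match
F → no match
G → match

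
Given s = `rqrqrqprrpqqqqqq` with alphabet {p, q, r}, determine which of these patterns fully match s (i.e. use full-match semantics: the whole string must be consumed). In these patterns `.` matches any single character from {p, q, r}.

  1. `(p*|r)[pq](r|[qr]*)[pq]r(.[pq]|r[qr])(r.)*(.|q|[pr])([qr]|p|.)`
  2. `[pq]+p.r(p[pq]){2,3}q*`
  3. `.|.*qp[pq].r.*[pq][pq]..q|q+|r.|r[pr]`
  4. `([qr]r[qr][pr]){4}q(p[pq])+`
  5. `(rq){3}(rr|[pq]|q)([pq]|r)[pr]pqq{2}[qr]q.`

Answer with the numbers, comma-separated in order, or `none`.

5

1 → no match
2 → no match
3 → no match
4 → no match
5 → match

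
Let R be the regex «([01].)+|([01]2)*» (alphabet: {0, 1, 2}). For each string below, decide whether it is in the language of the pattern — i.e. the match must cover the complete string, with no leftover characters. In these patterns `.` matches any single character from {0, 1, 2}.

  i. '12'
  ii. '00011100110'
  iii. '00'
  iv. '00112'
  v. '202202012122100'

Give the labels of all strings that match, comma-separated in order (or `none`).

i → match
ii → no match
iii → match
iv → no match
v → no match

i, iii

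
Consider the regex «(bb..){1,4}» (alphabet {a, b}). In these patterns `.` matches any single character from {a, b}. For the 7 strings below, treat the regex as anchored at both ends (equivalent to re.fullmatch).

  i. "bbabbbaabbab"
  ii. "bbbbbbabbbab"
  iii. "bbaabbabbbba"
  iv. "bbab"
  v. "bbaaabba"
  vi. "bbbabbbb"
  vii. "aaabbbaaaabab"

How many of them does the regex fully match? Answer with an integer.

i → match
ii → match
iii → match
iv → match
v → no match
vi → match
vii → no match — must start with "bb"
Total matched: 5

5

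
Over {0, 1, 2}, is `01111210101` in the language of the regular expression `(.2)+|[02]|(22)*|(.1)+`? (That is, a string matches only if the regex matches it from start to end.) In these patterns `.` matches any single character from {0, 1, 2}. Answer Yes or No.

No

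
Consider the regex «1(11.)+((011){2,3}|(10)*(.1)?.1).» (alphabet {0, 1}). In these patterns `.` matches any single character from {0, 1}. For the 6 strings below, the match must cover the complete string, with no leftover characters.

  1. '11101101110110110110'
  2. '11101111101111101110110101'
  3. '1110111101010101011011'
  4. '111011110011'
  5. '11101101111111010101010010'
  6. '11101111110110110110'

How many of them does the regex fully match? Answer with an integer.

5

1 → match
2 → no match
3 → match
4 → match
5 → match
6 → match
Total matched: 5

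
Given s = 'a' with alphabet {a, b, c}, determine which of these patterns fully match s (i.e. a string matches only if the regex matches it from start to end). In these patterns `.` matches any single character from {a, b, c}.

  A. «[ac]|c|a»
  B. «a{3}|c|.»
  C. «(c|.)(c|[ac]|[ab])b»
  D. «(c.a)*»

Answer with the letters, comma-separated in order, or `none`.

A, B

A → match
B → match
C → no match — must end with 'b'
D → no match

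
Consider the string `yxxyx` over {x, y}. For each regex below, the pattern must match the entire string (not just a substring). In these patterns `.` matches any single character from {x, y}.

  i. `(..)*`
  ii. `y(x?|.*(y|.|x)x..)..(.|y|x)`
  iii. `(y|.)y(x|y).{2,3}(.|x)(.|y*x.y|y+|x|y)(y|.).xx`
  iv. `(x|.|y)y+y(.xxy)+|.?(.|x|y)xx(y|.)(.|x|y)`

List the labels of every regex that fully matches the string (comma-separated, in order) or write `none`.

i → no match
ii → match
iii → no match — must end with `xx`
iv → match

ii, iv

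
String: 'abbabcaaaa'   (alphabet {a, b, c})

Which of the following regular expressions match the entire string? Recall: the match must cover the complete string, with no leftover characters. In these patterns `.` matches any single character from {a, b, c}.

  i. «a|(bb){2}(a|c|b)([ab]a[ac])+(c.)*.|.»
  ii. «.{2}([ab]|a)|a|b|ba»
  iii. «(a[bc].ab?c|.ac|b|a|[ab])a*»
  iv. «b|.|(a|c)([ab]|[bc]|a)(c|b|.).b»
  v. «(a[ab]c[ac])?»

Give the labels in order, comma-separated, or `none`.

i → no match
ii → no match
iii → match
iv → no match
v → no match

iii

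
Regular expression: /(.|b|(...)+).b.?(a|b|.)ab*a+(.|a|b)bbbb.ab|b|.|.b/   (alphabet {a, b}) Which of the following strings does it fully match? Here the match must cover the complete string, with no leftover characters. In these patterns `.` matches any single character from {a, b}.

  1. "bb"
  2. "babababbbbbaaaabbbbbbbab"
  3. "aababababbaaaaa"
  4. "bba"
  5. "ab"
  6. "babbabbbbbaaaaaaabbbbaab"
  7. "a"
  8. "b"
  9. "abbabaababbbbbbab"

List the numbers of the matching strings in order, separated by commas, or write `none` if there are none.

1 → match
2 → no match
3 → no match
4 → no match
5 → match
6 → match
7 → match
8 → match
9 → match

1, 5, 6, 7, 8, 9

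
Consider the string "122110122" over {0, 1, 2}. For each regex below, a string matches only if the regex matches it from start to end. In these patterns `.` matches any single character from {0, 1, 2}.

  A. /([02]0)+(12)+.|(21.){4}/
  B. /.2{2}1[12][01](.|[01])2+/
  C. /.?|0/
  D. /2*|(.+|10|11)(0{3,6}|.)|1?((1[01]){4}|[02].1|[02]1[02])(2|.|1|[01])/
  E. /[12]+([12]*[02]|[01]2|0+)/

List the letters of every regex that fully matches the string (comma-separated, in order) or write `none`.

B, D

A → no match
B → match
C → no match
D → match
E → no match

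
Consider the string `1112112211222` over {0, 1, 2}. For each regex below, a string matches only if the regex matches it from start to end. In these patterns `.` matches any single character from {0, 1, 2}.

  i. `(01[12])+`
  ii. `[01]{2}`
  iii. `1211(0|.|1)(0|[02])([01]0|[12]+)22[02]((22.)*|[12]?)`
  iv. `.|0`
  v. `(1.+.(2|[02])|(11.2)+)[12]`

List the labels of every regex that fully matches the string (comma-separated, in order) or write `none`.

v

i → no match — must start with `01`
ii → no match
iii → no match — must start with `1211`
iv → no match
v → match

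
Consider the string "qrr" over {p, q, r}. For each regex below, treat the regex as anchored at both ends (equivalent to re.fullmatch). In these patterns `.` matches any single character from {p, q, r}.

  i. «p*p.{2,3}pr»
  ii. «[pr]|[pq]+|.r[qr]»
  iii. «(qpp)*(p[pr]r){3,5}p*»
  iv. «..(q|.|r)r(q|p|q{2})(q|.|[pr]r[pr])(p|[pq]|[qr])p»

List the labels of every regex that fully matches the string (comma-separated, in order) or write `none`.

ii

i → no match — must end with "pr"
ii → match
iii → no match
iv → no match — must end with "p"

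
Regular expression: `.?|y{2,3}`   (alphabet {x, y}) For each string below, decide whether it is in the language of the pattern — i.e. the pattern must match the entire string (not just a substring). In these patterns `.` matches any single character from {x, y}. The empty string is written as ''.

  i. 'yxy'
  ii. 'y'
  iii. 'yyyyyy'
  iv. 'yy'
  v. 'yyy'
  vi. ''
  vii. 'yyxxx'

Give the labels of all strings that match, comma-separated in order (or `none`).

i → no match
ii → match
iii → no match
iv → match
v → match
vi → match
vii → no match

ii, iv, v, vi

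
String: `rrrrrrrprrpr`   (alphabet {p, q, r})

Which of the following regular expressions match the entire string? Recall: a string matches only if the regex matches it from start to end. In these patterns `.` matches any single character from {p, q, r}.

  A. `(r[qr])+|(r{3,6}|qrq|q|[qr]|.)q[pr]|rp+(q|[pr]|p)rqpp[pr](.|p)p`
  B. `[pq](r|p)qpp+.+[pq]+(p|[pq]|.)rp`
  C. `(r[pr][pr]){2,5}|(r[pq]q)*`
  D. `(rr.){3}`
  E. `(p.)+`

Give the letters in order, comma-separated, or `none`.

C

A → no match
B → no match — must end with `rp`
C → match
D → no match
E → no match — must start with `p`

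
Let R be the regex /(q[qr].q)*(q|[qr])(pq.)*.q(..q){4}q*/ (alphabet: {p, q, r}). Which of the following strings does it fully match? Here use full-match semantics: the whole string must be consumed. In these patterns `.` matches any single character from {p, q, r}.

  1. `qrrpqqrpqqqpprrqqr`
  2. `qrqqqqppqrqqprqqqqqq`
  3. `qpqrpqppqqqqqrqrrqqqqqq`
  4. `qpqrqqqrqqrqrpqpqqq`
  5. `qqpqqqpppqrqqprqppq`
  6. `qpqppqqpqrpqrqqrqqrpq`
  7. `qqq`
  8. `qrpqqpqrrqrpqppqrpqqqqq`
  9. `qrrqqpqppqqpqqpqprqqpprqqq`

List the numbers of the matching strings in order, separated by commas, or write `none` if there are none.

1 → no match
2 → match
3 → match
4 → match
5 → no match
6 → match
7 → no match
8 → match
9 → no match

2, 3, 4, 6, 8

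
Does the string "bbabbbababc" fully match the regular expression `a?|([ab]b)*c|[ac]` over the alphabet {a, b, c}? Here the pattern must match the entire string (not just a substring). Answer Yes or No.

Yes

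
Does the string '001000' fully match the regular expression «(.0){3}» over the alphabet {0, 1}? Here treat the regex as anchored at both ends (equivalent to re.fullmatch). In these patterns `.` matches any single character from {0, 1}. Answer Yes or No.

Yes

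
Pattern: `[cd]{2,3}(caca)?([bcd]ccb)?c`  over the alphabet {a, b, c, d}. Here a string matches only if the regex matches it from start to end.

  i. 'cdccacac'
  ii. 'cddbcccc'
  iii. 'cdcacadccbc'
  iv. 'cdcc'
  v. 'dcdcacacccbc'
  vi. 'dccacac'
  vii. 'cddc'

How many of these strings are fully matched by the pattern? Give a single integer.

i. 'cdccacac' → match
ii. 'cddbcccc' → no match
iii. 'cdcacadccbc' → match
iv. 'cdcc' → match
v. 'dcdcacacccbc' → match
vi. 'dccacac' → match
vii. 'cddc' → match
Total matched: 6

6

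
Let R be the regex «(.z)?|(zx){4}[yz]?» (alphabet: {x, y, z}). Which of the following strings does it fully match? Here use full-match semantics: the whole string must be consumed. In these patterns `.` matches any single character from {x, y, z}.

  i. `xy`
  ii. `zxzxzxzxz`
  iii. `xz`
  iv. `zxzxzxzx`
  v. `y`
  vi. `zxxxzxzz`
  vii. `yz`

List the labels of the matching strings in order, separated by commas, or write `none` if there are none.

i → no match
ii → match
iii → match
iv → match
v → no match
vi → no match
vii → match

ii, iii, iv, vii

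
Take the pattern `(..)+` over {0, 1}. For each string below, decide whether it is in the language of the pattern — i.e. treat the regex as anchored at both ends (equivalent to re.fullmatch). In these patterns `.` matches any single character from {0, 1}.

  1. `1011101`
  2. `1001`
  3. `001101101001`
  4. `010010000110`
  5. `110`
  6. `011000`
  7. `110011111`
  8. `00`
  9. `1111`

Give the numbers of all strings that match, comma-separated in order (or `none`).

1. `1011101` → no match
2. `1001` → match
3. `001101101001` → match
4. `010010000110` → match
5. `110` → no match
6. `011000` → match
7. `110011111` → no match
8. `00` → match
9. `1111` → match

2, 3, 4, 6, 8, 9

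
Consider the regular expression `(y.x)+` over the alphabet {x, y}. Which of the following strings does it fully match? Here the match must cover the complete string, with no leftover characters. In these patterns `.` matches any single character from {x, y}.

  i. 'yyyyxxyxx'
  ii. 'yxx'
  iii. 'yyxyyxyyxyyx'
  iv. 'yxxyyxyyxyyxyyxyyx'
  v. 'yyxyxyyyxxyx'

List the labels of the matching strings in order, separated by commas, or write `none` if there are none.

ii, iii, iv

i → no match
ii → match
iii → match
iv → match
v → no match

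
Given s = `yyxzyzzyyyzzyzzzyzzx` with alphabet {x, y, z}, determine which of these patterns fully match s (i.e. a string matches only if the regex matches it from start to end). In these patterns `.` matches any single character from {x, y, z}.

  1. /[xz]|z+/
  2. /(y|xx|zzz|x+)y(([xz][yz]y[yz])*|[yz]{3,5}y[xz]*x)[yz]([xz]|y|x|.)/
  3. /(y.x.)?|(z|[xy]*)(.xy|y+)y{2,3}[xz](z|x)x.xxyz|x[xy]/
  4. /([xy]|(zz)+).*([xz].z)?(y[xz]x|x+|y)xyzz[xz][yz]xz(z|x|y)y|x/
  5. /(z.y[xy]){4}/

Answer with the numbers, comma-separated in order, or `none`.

2

1 → no match
2 → match
3 → no match
4 → no match
5 → no match — must start with `z`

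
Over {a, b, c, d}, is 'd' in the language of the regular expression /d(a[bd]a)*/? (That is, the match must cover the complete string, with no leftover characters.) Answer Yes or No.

Yes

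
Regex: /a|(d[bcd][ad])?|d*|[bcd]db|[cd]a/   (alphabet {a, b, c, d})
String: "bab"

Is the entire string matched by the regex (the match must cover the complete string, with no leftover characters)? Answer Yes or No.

No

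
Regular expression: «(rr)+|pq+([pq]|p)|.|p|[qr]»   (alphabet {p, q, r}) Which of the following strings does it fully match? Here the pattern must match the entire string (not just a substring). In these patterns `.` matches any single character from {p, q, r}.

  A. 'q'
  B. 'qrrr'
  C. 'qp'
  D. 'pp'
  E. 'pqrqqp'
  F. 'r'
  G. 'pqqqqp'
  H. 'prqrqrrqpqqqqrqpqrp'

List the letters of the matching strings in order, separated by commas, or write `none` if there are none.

A, F, G

A → match
B → no match
C → no match
D → no match
E → no match
F → match
G → match
H → no match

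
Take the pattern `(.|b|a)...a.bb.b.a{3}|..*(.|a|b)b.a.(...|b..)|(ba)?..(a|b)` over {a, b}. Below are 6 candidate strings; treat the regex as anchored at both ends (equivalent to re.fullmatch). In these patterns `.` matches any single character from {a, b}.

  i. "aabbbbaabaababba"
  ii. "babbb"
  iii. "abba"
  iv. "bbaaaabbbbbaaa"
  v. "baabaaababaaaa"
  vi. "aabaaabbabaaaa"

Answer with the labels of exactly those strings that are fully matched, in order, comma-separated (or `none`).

i → no match
ii → match
iii → no match
iv → match
v → no match
vi → match

ii, iv, vi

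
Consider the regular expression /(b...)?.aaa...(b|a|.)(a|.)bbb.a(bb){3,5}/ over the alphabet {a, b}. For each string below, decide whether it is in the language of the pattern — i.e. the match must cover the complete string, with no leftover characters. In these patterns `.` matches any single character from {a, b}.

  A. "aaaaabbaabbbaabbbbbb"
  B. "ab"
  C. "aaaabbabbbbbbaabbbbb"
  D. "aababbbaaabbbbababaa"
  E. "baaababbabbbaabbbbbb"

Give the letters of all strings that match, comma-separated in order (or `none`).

A, E

A → match
B → no match — must end with "bb"
C → no match
D → no match — must end with "bb"
E → match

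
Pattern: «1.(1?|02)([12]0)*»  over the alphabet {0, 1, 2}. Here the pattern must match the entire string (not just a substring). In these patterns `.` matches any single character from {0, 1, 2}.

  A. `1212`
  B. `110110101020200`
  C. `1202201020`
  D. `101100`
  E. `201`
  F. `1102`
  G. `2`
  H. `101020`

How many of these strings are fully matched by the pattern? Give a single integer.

3

A → no match
B → no match
C → match
D → no match
E → no match — must start with `1`
F → match
G → no match — must start with `1`
H → match
Total matched: 3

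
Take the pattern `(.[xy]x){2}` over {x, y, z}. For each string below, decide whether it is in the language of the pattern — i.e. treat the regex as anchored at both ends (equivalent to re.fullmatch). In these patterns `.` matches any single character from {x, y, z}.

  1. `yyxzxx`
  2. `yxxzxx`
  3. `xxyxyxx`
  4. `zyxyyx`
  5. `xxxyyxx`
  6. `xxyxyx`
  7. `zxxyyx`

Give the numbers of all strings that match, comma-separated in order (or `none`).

1, 2, 4, 7

1. `yyxzxx` → match
2. `yxxzxx` → match
3. `xxyxyxx` → no match
4. `zyxyyx` → match
5. `xxxyyxx` → no match
6. `xxyxyx` → no match
7. `zxxyyx` → match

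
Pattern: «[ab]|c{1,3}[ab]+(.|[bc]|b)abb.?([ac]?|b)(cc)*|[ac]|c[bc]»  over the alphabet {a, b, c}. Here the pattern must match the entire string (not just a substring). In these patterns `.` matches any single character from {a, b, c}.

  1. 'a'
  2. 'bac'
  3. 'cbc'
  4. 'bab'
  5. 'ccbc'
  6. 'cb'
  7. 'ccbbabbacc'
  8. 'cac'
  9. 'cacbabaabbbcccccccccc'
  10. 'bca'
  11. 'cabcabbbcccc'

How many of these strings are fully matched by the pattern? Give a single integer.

4

1. 'a' → match
2. 'bac' → no match
3. 'cbc' → no match
4. 'bab' → no match
5. 'ccbc' → no match
6. 'cb' → match
7. 'ccbbabbacc' → match
8. 'cac' → no match
9 → no match
10. 'bca' → no match
11. 'cabcabbbcccc' → match
Total matched: 4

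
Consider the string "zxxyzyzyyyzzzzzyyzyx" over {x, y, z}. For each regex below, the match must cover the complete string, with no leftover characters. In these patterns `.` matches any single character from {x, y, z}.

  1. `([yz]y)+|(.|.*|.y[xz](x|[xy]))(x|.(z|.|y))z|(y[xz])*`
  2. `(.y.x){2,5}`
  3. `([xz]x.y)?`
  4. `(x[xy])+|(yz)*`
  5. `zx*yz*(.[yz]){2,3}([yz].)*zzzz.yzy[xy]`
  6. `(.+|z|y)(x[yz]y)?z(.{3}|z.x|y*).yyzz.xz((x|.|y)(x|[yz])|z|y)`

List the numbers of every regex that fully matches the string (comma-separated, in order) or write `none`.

5

1 → no match
2 → no match
3 → no match
4 → no match
5 → match
6 → no match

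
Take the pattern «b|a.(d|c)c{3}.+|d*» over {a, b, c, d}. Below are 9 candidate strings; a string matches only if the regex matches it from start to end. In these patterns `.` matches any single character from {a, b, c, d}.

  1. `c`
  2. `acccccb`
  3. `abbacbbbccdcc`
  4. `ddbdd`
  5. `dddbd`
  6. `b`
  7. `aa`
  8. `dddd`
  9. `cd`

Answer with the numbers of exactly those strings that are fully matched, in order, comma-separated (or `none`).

1 → no match
2 → match
3 → no match
4 → no match
5 → no match
6 → match
7 → no match
8 → match
9 → no match

2, 6, 8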